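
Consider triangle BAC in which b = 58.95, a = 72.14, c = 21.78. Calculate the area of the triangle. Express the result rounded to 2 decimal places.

Semiperimeter s = (58.95 + 72.14 + 21.78)/2 = 76.435.
Heron's formula: area = √(76.435·17.485·4.295·54.655) ≈ 560.11.

area ≈ 560.11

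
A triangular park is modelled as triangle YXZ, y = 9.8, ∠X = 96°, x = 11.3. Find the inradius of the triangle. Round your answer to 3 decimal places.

r ≈ 1.774

Law of sines: sin Y = y·sin X/x ≈ 0.86251.
Since x ≥ y, only the acute value applies: ∠Y ≈ 59.60°.
Then ∠Z = 180° − ∠X − ∠Y ≈ 24.40°.
Law of sines gives z = x·sin Z/sin X ≈ 4.694.
Area = ½·x·y·sin Z ≈ 22.874.
Semiperimeter s = (9.8+11.3+4.694)/2 = 12.897.
Inradius = area/s = 22.874/12.897 ≈ 1.7736.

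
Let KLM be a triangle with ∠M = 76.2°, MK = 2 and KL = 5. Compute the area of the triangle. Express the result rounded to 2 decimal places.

Law of sines: sin L = MK·sin M/KL ≈ 0.38845.
Since KL ≥ MK, only the acute value applies: ∠L ≈ 22.86°.
Then ∠K = 180° − ∠M − ∠L ≈ 80.94°.
Law of sines gives LM = KL·sin K/sin M ≈ 5.0844.
Area = ½·KL·MK·sin K ≈ 4.9376.

area ≈ 4.94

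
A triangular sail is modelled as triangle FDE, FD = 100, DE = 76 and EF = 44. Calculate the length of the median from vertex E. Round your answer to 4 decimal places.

Median from E: ½√(2·DE² + 2·EF² − FD²) ≈ 36.824.

36.8239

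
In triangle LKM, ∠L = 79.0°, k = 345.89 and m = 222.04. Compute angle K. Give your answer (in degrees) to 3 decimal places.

By the law of cosines, l² = k² + m² − 2·k·m·cos L = 1.3963e+05, so l ≈ 373.67.
Law of cosines again: cos K = (m² + l² − k²)/(2·m·l) ≈ 0.41759, so ∠K ≈ 65.32°.

∠K ≈ 65.318°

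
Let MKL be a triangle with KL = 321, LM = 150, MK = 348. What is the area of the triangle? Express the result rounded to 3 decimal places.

24049.432

Semiperimeter s = (321 + 150 + 348)/2 = 409.5.
Heron's formula: area = √(409.5·88.5·259.5·61.5) ≈ 24049.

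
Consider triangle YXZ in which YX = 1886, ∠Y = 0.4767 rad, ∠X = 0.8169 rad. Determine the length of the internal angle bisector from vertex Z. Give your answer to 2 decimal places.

665.54

The third angle is ∠Z = π − ∠Y − ∠X = 1.8480 rad.
Law of sines: XZ = YX·sin Y/sin Z ≈ 899.74.
Law of sines: ZY = YX·sin X/sin Z ≈ 1429.5.
The bisector from Z has length 2·XZ·ZY·cos(∠Z/2)/(XZ+ZY) ≈ 665.54.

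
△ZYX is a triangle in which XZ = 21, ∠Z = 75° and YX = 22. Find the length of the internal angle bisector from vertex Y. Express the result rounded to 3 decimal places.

t_Y ≈ 14.221

Law of sines: sin Y = XZ·sin Z/YX ≈ 0.92202.
Since YX ≥ XZ, only the acute value applies: ∠Y ≈ 67.22°.
Then ∠X = 180° − ∠Z − ∠Y ≈ 37.78°.
Law of sines gives ZY = YX·sin X/sin Z ≈ 13.952.
The bisector from Y has length 2·ZY·YX·cos(∠Y/2)/(ZY+YX) ≈ 14.221.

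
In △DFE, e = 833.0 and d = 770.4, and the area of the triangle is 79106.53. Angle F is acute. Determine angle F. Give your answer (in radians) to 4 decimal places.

From area = ½·e·d·sin F, we get sin F = 2·area/(e·d) ≈ 0.24654.
Taking the acute solution, ∠F ≈ 0.2491 rad.

0.2491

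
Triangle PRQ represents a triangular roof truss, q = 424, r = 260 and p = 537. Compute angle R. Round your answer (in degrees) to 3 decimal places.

28.407

By the law of cosines, cos R = (q² + p² − r²) / (2·q·p) ≈ 0.87959, so ∠R ≈ 28.41°.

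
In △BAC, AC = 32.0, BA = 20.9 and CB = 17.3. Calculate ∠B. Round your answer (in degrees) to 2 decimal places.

∠B ≈ 113.46°

By the law of cosines, cos B = (CB² + BA² − AC²) / (2·CB·BA) ≈ -0.39812, so ∠B ≈ 113.46°.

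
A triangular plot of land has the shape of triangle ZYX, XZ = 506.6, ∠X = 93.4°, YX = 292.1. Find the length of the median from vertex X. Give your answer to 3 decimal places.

By the law of cosines, ZY² = YX² + XZ² − 2·YX·XZ·cos X = 3.5952e+05, so ZY ≈ 599.6.
Median from X: ½√(2·YX² + 2·XZ² − ZY²) ≈ 284.79.

284.787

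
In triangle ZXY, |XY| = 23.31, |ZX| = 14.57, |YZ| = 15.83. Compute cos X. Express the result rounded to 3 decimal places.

0.744

By the law of cosines, cos X = (|ZX|² + |XY|² − |YZ|²) / (2·|ZX|·|XY|) ≈ 0.74354, so ∠X ≈ 41.97°.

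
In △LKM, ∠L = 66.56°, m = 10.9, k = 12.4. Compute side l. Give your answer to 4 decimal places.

By the law of cosines, l² = k² + m² − 2·k·m·cos L = 165.04, so l ≈ 12.847.

12.8468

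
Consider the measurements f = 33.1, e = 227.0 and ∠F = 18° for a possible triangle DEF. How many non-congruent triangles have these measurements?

e·sin F = 227.0·sin(18°) ≈ 70.15.
Since f = 33.1 < 70.15 = e sin F, no triangle exists.

0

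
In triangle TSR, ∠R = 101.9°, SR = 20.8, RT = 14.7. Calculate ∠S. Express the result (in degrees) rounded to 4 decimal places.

∠S ≈ 31.1144°

By the law of cosines, TS² = SR² + RT² − 2·SR·RT·cos R = 774.83, so TS ≈ 27.836.
Law of cosines again: cos S = (TS² + SR² − RT²)/(2·TS·SR) ≈ 0.85614, so ∠S ≈ 31.11°.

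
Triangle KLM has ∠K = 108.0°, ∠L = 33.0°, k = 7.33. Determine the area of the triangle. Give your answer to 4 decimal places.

The third angle is ∠M = 180° − ∠K − ∠L = 39.00°.
Law of sines: l = k·sin L/sin K ≈ 4.1977.
Law of sines: m = k·sin M/sin K ≈ 4.8503.
Area = ½·k·l·sin M ≈ 9.6817.

area ≈ 9.6817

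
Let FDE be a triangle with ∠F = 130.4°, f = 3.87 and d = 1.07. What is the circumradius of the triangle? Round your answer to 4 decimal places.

R ≈ 2.5409

Law of sines: sin D = d·sin F/f ≈ 0.21055.
Since f ≥ d, only the acute value applies: ∠D ≈ 12.15°.
Then ∠E = 180° − ∠F − ∠D ≈ 37.45°.
Law of sines gives e = f·sin E/sin F ≈ 3.0898.
Circumradius = f/(2 sin F) ≈ 2.5409.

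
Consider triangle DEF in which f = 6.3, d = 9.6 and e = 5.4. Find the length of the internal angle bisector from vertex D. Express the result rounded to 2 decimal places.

3.33

By the law of cosines, cos D = (e² + f² − d²) / (2·e·f) ≈ -0.34259, so ∠D ≈ 110.03°.
The bisector from D has length 2·e·f·cos(∠D/2)/(e+f) ≈ 3.3341.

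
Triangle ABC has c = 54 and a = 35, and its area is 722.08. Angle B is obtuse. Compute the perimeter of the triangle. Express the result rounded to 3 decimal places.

From area = ½·c·a·sin B, we get sin B = 2·area/(c·a) ≈ 0.76411.
Taking the obtuse solution, ∠B ≈ 130.17°.
Law of cosines then gives b ≈ 81.114.
Perimeter = 35 + 81.114 + 54 = 170.11.

perimeter ≈ 170.114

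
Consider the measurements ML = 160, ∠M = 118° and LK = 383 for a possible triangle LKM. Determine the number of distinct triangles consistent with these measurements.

1

ML·sin M = 160·sin(118°) ≈ 141.3.
Since ∠M is not acute, a triangle exists only if LK > ML; here LK > ML, so there is exactly one triangle.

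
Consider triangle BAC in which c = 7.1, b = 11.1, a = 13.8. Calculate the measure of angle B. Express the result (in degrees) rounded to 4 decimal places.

∠B ≈ 53.1067°

By the law of cosines, cos B = (a² + c² − b²) / (2·a·c) ≈ 0.60033, so ∠B ≈ 53.11°.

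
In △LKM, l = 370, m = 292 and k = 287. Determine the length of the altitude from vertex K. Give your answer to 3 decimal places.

Semiperimeter s = (370 + 287 + 292)/2 = 474.5.
Heron's formula: area = √(474.5·104.5·187.5·182.5) ≈ 41192.
The altitude from K has length 2·area/k ≈ 287.05.

h_K ≈ 287.049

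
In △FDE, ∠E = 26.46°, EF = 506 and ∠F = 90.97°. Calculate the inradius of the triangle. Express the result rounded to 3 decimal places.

The third angle is ∠D = 180° − ∠E − ∠F = 62.57°.
Law of sines: DE = EF·sin F/sin D ≈ 570.01.
Law of sines: FD = EF·sin E/sin D ≈ 254.02.
Area = ½·EF·DE·sin E ≈ 64257.
Semiperimeter s = (570.01+506+254.02)/2 = 665.01.
Inradius = area/s = 64257/665.01 ≈ 96.625.

r ≈ 96.625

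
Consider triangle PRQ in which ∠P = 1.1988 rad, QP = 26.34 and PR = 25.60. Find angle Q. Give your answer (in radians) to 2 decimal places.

By the law of cosines, RQ² = QP² + PR² − 2·QP·PR·cos P = 858.97, so RQ ≈ 29.308.
Law of cosines again: cos Q = (RQ² + QP² − PR²)/(2·RQ·QP) ≈ 0.58124, so ∠Q ≈ 0.9505 rad.

∠Q ≈ 0.95 rad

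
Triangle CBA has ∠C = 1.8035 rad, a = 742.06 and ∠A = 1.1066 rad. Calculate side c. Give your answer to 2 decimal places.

The third angle is ∠B = π − ∠A − ∠C = 0.2315 rad.
Law of sines: c = a·sin C/sin A ≈ 807.51.

807.51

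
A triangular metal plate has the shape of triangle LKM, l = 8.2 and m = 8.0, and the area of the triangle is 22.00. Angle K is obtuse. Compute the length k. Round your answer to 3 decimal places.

15.118

From area = ½·m·l·sin K, we get sin K = 2·area/(m·l) ≈ 0.67073.
Taking the obtuse solution, ∠K ≈ 137.88°.
Law of cosines then gives k ≈ 15.118.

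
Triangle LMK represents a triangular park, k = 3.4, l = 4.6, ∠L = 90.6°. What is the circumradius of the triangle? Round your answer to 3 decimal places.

Law of sines: sin K = k·sin L/l ≈ 0.73909.
Since l ≥ k, only the acute value applies: ∠K ≈ 47.65°.
Then ∠M = 180° − ∠L − ∠K ≈ 41.75°.
Law of sines gives m = l·sin M/sin L ≈ 3.063.
Circumradius = l/(2 sin L) ≈ 2.3001.

2.300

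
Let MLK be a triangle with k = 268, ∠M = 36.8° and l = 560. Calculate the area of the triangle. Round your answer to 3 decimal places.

Area = ½·l·k·sin M ≈ 44951.

44950.731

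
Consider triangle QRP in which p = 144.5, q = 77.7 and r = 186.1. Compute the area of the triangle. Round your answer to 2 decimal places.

area ≈ 5272.03

Semiperimeter s = (77.7 + 186.1 + 144.5)/2 = 204.15.
Heron's formula: area = √(204.15·126.45·18.05·59.65) ≈ 5272.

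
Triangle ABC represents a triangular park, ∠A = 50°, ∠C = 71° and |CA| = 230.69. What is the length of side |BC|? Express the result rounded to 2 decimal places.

206.17

The third angle is ∠B = 180° − ∠C − ∠A = 59.00°.
Law of sines: |BC| = |CA|·sin A/sin B ≈ 206.17.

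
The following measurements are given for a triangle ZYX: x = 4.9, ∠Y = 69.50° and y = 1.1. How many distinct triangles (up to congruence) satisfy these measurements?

0

x·sin Y = 4.9·sin(69.50°) ≈ 4.59.
Since y = 1.1 < 4.59 = x sin Y, no triangle exists.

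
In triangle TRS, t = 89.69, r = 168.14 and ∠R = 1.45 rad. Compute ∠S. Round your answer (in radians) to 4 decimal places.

Law of sines: sin T = t·sin R/r ≈ 0.52954.
Since r ≥ t, only the acute value applies: ∠T ≈ 0.558 rad.
Then ∠S = π − ∠R − ∠T ≈ 1.134 rad.

1.1335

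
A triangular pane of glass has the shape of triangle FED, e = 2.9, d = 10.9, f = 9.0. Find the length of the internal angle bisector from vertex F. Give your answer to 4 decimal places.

By the law of cosines, cos F = (e² + d² − f²) / (2·e·d) ≈ 0.73110, so ∠F ≈ 43.02°.
The bisector from F has length 2·e·d·cos(∠F/2)/(e+d) ≈ 4.2621.

t_F ≈ 4.2621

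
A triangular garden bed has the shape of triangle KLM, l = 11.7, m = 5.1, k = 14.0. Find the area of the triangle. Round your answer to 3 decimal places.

area ≈ 28.664

Semiperimeter s = (14 + 11.7 + 5.1)/2 = 15.4.
Heron's formula: area = √(15.4·1.4·3.7·10.3) ≈ 28.664.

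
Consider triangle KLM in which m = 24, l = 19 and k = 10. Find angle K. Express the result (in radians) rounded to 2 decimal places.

0.41

By the law of cosines, cos K = (l² + m² − k²) / (2·l·m) ≈ 0.91776, so ∠K ≈ 0.408 rad.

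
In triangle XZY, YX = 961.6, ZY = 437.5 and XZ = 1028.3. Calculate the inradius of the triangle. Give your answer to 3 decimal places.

172.891

Semiperimeter s = (437.5 + 961.6 + 1028.3)/2 = 1213.7.
Heron's formula: area = √(1213.7·776.2·252.1·185.4) ≈ 2.0984e+05.
Inradius = area/s = 2.0984e+05/1213.7 ≈ 172.89.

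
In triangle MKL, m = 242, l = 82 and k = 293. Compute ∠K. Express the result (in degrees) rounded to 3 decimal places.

By the law of cosines, cos K = (l² + m² − k²) / (2·l·m) ≈ -0.51807, so ∠K ≈ 121.20°.

∠K ≈ 121.203°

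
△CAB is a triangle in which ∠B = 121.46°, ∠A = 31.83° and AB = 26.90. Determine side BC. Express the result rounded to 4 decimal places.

31.5637

The third angle is ∠C = 180° − ∠A − ∠B = 26.71°.
Law of sines: BC = AB·sin A/sin C ≈ 31.564.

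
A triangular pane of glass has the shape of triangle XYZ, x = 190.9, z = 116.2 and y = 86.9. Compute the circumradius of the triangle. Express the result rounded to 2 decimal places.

R ≈ 147.39

By the law of cosines, cos X = (y² + z² − x²) / (2·y·z) ≈ -0.76199, so ∠X ≈ 139.64°.
Circumradius = x/(2 sin X) ≈ 147.39.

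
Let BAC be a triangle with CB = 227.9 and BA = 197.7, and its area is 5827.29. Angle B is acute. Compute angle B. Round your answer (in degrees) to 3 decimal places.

From area = ½·CB·BA·sin B, we get sin B = 2·area/(CB·BA) ≈ 0.25867.
Taking the acute solution, ∠B ≈ 14.99°.

14.991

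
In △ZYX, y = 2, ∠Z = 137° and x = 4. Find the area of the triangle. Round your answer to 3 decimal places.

2.728

Area = ½·y·x·sin Z ≈ 2.728.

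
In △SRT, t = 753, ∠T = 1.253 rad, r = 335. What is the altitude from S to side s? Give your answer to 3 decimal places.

Law of sines: sin R = r·sin T/t ≈ 0.42261.
Since t ≥ r, only the acute value applies: ∠R ≈ 0.436 rad.
Then ∠S = π − ∠T − ∠R ≈ 1.452 rad.
Law of sines gives s = t·sin S/sin T ≈ 787.13.
Area = ½·t·r·sin S ≈ 1.2524e+05.
The altitude from S has length 2·area/s ≈ 318.23.

318.225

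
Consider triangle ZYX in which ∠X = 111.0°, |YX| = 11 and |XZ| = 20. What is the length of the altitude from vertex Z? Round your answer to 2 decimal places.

By the law of cosines, |ZY|² = |YX|² + |XZ|² − 2·|YX|·|XZ|·cos X = 678.68, so |ZY| ≈ 26.052.
Area = ½·|YX|·|XZ|·sin X ≈ 102.69.
The altitude from Z has length 2·area/|YX| ≈ 18.672.

18.67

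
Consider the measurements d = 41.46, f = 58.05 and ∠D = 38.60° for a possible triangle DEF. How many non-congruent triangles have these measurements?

2

f·sin D = 58.05·sin(38.60°) ≈ 36.22.
Since f sin D < d < f (36.22 < 41.46 < 58.05), two triangles exist.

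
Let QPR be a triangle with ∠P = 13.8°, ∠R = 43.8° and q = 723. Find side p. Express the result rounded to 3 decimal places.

The third angle is ∠Q = 180° − ∠P − ∠R = 122.40°.
Law of sines: p = q·sin P/sin Q ≈ 204.26.

204.257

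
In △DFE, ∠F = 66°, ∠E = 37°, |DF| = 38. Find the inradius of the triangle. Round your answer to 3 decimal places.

The third angle is ∠D = 180° − ∠F − ∠E = 77.00°.
Law of sines: |FE| = |DF|·sin D/sin E ≈ 61.524.
Law of sines: |ED| = |DF|·sin F/sin E ≈ 57.683.
Area = ½·|DF|·|FE|·sin F ≈ 1067.9.
Semiperimeter s = (61.524+57.683+38)/2 = 78.604.
Inradius = area/s = 1067.9/78.604 ≈ 13.586.

13.586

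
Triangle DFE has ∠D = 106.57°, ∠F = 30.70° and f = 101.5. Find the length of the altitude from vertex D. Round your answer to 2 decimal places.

68.87

The third angle is ∠E = 180° − ∠D − ∠F = 42.73°.
Law of sines: d = f·sin D/sin F ≈ 190.55.
Law of sines: e = f·sin E/sin F ≈ 134.9.
Area = ½·f·d·sin E ≈ 6561.9.
The altitude from D has length 2·area/d ≈ 68.872.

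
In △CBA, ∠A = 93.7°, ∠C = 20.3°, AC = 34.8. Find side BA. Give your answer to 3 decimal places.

13.216

The third angle is ∠B = 180° − ∠A − ∠C = 66.00°.
Law of sines: BA = AC·sin C/sin B ≈ 13.216.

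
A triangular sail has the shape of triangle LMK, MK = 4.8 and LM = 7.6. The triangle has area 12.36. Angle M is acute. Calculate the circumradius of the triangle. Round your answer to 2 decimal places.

R ≈ 3.84

From area = ½·LM·MK·sin M, we get sin M = 2·area/(LM·MK) ≈ 0.67763.
Taking the acute solution, ∠M ≈ 42.66°.
Law of cosines then gives KL ≈ 5.2101.
Circumradius = KL/(2 sin M) ≈ 3.8443.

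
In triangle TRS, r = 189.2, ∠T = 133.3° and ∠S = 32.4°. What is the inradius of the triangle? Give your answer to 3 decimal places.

The third angle is ∠R = 180° − ∠S − ∠T = 14.30°.
Law of sines: t = r·sin T/sin R ≈ 557.47.
Law of sines: s = r·sin S/sin R ≈ 410.44.
Area = ½·r·t·sin S ≈ 28258.
Semiperimeter p = (557.47+189.2+410.44)/2 = 578.56.
Inradius = area/p = 28258/578.56 ≈ 48.842.

48.842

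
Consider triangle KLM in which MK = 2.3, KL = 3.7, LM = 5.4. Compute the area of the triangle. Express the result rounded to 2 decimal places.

area ≈ 3.41

Semiperimeter s = (5.4 + 2.3 + 3.7)/2 = 5.7.
Heron's formula: area = √(5.7·0.3·3.4·2) ≈ 3.41.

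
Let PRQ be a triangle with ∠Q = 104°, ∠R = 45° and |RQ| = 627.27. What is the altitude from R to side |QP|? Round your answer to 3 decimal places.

h_R ≈ 608.637

The third angle is ∠P = 180° − ∠R − ∠Q = 31.00°.
Law of sines: |QP| = |RQ|·sin R/sin P ≈ 861.19.
Law of sines: |PR| = |RQ|·sin Q/sin P ≈ 1181.7.
Area = ½·|RQ|·|QP|·sin Q ≈ 2.6208e+05.
The altitude from R has length 2·area/|QP| ≈ 608.64.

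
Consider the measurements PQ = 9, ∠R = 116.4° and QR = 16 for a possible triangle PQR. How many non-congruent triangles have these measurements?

QR·sin R = 16·sin(116.4°) ≈ 14.33.
Since ∠R is not acute, a triangle exists only if PQ > QR; here PQ ≤ QR, so there is no triangle.

0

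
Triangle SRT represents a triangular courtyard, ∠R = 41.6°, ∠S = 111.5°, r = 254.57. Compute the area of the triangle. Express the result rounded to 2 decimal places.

The third angle is ∠T = 180° − ∠S − ∠R = 26.90°.
Law of sines: s = r·sin S/sin R ≈ 356.75.
Law of sines: t = r·sin T/sin R ≈ 173.48.
Area = ½·r·s·sin T ≈ 20545.

20544.64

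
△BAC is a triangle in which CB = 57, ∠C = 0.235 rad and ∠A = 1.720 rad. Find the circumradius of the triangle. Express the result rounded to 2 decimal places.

The third angle is ∠B = π − ∠A − ∠C = 1.187 rad.
Law of sines: AC = CB·sin B/sin A ≈ 53.438.
Law of sines: BA = CB·sin C/sin A ≈ 13.421.
Circumradius = CB/(2 sin A) ≈ 28.82.

28.82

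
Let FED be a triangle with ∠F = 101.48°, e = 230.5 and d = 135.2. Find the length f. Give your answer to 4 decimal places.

289.5065

By the law of cosines, f² = e² + d² − 2·e·d·cos F = 83814, so f ≈ 289.51.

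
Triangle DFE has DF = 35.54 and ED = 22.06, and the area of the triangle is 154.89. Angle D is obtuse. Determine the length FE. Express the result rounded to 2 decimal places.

From area = ½·ED·DF·sin D, we get sin D = 2·area/(ED·DF) ≈ 0.39512.
Taking the obtuse solution, ∠D ≈ 156.73°.
Law of cosines then gives FE ≈ 56.482.

56.48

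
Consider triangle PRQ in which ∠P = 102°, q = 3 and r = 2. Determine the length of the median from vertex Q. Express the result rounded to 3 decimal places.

By the law of cosines, p² = r² + q² − 2·r·q·cos P = 15.495, so p ≈ 3.9364.
Median from Q: ½√(2·p² + 2·r² − q²) ≈ 2.7382.

m_Q ≈ 2.738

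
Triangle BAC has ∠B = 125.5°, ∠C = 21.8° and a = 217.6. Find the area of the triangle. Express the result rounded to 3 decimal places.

The third angle is ∠A = 180° − ∠C − ∠B = 32.70°.
Law of sines: b = a·sin B/sin A ≈ 327.91.
Law of sines: c = a·sin C/sin A ≈ 149.58.
Area = ½·a·b·sin C ≈ 13249.

area ≈ 13249.244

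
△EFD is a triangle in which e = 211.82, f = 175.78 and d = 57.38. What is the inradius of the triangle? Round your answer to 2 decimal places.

r ≈ 19.23

Semiperimeter s = (211.82 + 175.78 + 57.38)/2 = 222.49.
Heron's formula: area = √(222.49·10.67·46.71·165.11) ≈ 4278.9.
Inradius = area/s = 4278.9/222.49 ≈ 19.232.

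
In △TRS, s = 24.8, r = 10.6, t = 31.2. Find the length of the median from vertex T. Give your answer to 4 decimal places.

m_T ≈ 10.9700

Median from T: ½√(2·r² + 2·s² − t²) ≈ 10.97.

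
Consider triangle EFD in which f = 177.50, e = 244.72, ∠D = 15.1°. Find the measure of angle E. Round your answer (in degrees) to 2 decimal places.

132.67

By the law of cosines, d² = e² + f² − 2·e·f·cos D = 7518.1, so d ≈ 86.707.
Law of cosines again: cos E = (f² + d² − e²)/(2·f·d) ≈ -0.67780, so ∠E ≈ 132.67°.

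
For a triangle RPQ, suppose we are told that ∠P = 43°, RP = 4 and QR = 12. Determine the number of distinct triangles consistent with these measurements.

RP·sin P = 4·sin(43°) ≈ 2.728.
Since QR ≥ RP, exactly one triangle exists.

1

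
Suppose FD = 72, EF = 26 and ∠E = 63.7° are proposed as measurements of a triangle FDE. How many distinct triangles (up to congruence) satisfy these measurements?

1

EF·sin E = 26·sin(63.7°) ≈ 23.31.
Since FD ≥ EF, exactly one triangle exists.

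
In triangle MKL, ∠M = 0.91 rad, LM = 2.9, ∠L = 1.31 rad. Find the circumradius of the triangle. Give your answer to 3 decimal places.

R ≈ 1.820

The third angle is ∠K = π − ∠L − ∠M = 0.922 rad.
Law of sines: KL = LM·sin M/sin K ≈ 2.8743.
Law of sines: MK = LM·sin L/sin K ≈ 3.5175.
Circumradius = LM/(2 sin K) ≈ 1.8203.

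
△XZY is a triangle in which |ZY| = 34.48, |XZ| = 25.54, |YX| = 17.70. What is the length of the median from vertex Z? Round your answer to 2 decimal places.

29.02

Median from Z: ½√(2·|XZ|² + 2·|ZY|² − |YX|²) ≈ 29.022.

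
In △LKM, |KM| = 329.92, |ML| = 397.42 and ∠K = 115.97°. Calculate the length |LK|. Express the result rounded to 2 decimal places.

Law of sines: sin L = |KM|·sin K/|ML| ≈ 0.74633.
Since |ML| ≥ |KM|, only the acute value applies: ∠L ≈ 48.27°.
Then ∠M = 180° − ∠K − ∠L ≈ 15.76°.
Law of sines gives |LK| = |ML|·sin M/sin K ≈ 120.04.

120.04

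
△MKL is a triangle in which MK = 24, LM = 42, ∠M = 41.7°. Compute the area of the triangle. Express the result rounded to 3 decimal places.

area ≈ 335.276

Area = ½·LM·MK·sin M ≈ 335.28.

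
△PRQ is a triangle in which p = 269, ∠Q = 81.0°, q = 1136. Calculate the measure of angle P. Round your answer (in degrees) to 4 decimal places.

Law of sines: sin P = p·sin Q/q ≈ 0.23388.
Since q ≥ p, only the acute value applies: ∠P ≈ 13.53°.
Then ∠R = 180° − ∠Q − ∠P ≈ 85.47°.

∠P ≈ 13.5256°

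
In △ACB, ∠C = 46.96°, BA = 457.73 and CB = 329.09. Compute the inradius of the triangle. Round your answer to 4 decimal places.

Law of sines: sin A = CB·sin C/BA ≈ 0.52547.
Since BA ≥ CB, only the acute value applies: ∠A ≈ 31.70°.
Then ∠B = 180° − ∠C − ∠A ≈ 101.34°.
Law of sines gives AC = BA·sin B/sin C ≈ 614.05.
Area = ½·BA·CB·sin B ≈ 73847.
Semiperimeter s = (329.09+457.73+614.05)/2 = 700.43.
Inradius = area/s = 73847/700.43 ≈ 105.43.

105.4301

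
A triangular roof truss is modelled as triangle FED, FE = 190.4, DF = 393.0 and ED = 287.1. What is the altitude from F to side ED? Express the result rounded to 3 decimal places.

h_F ≈ 179.920

Semiperimeter s = (287.1 + 393 + 190.4)/2 = 435.25.
Heron's formula: area = √(435.25·148.15·42.25·244.85) ≈ 25828.
The altitude from F has length 2·area/ED ≈ 179.92.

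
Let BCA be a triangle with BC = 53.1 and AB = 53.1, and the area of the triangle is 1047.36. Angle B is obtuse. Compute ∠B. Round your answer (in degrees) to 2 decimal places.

From area = ½·AB·BC·sin B, we get sin B = 2·area/(AB·BC) ≈ 0.74291.
Taking the obtuse solution, ∠B ≈ 132.02°.

∠B ≈ 132.02°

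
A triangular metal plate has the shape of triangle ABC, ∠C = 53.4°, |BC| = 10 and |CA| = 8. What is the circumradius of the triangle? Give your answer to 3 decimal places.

By the law of cosines, |AB|² = |BC|² + |CA|² − 2·|BC|·|CA|·cos C = 68.604, so |AB| ≈ 8.2828.
Area = ½·|BC|·|CA|·sin C ≈ 32.113.
Circumradius = |AB|/(2 sin C) ≈ 5.1586.

R ≈ 5.159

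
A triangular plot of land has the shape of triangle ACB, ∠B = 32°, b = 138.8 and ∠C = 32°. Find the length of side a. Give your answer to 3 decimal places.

235.418

The third angle is ∠A = 180° − ∠C − ∠B = 116.00°.
Law of sines: a = b·sin A/sin B ≈ 235.42.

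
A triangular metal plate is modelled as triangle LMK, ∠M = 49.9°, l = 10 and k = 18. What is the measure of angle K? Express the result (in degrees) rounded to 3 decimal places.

∠K ≈ 96.605°

By the law of cosines, m² = k² + l² − 2·k·l·cos M = 192.12, so m ≈ 13.861.
Law of cosines again: cos K = (l² + m² − k²)/(2·l·m) ≈ -0.11502, so ∠K ≈ 96.60°.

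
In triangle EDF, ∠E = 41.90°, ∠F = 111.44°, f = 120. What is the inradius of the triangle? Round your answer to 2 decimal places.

The third angle is ∠D = 180° − ∠F − ∠E = 26.66°.
Law of sines: e = f·sin E/sin F ≈ 86.098.
Law of sines: d = f·sin D/sin F ≈ 57.846.
Area = ½·f·e·sin D ≈ 2317.9.
Semiperimeter s = (86.098+57.846+120)/2 = 131.97.
Inradius = area/s = 2317.9/131.97 ≈ 17.564.

r ≈ 17.56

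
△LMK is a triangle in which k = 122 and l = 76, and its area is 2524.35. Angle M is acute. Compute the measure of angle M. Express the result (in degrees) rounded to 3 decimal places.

∠M ≈ 32.991°

From area = ½·k·l·sin M, we get sin M = 2·area/(k·l) ≈ 0.54451.
Taking the acute solution, ∠M ≈ 32.99°.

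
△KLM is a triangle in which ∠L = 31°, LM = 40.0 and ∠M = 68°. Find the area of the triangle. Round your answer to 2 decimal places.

area ≈ 386.79

The third angle is ∠K = 180° − ∠L − ∠M = 81.00°.
Law of sines: MK = LM·sin L/sin K ≈ 20.858.
Law of sines: KL = LM·sin M/sin K ≈ 37.55.
Area = ½·LM·MK·sin M ≈ 386.79.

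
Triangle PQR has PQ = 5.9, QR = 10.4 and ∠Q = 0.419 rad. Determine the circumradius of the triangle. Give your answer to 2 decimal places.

By the law of cosines, RP² = PQ² + QR² − 2·PQ·QR·cos Q = 30.866, so RP ≈ 5.5557.
Area = ½·PQ·QR·sin Q ≈ 12.482.
Circumradius = RP/(2 sin Q) ≈ 6.8277.

6.83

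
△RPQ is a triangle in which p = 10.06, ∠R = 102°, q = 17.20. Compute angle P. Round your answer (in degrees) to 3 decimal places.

By the law of cosines, r² = p² + q² − 2·p·q·cos R = 468.99, so r ≈ 21.656.
Law of cosines again: cos P = (q² + r² − p²)/(2·q·r) ≈ 0.89081, so ∠P ≈ 27.03°.

∠P ≈ 27.025°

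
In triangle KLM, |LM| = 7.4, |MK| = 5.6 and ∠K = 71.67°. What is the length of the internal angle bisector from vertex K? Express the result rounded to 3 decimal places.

t_K ≈ 5.015

Law of sines: sin L = |MK|·sin K/|LM| ≈ 0.71836.
Since |LM| ≥ |MK|, only the acute value applies: ∠L ≈ 45.92°.
Then ∠M = 180° − ∠K − ∠L ≈ 62.41°.
Law of sines gives |KL| = |LM|·sin M/sin K ≈ 6.9091.
The bisector from K has length 2·|MK|·|KL|·cos(∠K/2)/(|MK|+|KL|) ≈ 5.0151.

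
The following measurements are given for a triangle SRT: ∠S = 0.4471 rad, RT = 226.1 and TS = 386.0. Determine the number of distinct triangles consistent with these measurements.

2

TS·sin S = 386.0·sin(0.4471 rad) ≈ 166.9.
Since TS sin S < RT < TS (166.9 < 226.1 < 386.0), two triangles exist.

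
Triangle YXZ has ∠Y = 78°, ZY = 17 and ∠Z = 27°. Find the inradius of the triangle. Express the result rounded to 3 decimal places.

The third angle is ∠X = 180° − ∠Z − ∠Y = 75.00°.
Law of sines: XZ = ZY·sin Y/sin X ≈ 17.215.
Law of sines: YX = ZY·sin Z/sin X ≈ 7.9901.
Area = ½·ZY·XZ·sin Z ≈ 66.432.
Semiperimeter s = (17.215+17+7.9901)/2 = 21.103.
Inradius = area/s = 66.432/21.103 ≈ 3.148.

3.148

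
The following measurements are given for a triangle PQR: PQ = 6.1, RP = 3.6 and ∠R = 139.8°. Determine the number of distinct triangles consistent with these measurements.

1

RP·sin R = 3.6·sin(139.8°) ≈ 2.324.
Since ∠R is not acute, a triangle exists only if PQ > RP; here PQ > RP, so there is exactly one triangle.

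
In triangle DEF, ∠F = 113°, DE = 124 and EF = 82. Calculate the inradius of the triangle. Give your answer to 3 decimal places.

Law of sines: sin D = EF·sin F/DE ≈ 0.60872.
Since DE ≥ EF, only the acute value applies: ∠D ≈ 37.50°.
Then ∠E = 180° − ∠F − ∠D ≈ 29.50°.
Law of sines gives FD = DE·sin E/sin F ≈ 66.34.
Area = ½·DE·EF·sin E ≈ 2503.7.
Semiperimeter s = (82+66.34+124)/2 = 136.17.
Inradius = area/s = 2503.7/136.17 ≈ 18.387.

18.387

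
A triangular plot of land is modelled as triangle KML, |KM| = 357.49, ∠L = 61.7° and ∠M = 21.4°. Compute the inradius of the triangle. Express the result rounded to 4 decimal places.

r ≈ 57.8591

The third angle is ∠K = 180° − ∠M − ∠L = 96.90°.
Law of sines: |ML| = |KM|·sin K/sin L ≈ 403.08.
Law of sines: |LK| = |KM|·sin M/sin L ≈ 148.15.
Area = ½·|KM|·|ML|·sin M ≈ 26289.
Semiperimeter s = (403.08+148.15+357.49)/2 = 454.36.
Inradius = area/s = 26289/454.36 ≈ 57.859.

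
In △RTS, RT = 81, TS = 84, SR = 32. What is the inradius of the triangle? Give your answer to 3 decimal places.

13.089

Semiperimeter s = (84 + 32 + 81)/2 = 98.5.
Heron's formula: area = √(98.5·14.5·66.5·17.5) ≈ 1289.2.
Inradius = area/s = 1289.2/98.5 ≈ 13.089.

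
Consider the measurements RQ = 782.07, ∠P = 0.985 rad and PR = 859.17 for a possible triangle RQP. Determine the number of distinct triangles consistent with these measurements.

2

PR·sin P = 859.17·sin(0.985 rad) ≈ 715.9.
Since PR sin P < RQ < PR (715.9 < 782.07 < 859.17), two triangles exist.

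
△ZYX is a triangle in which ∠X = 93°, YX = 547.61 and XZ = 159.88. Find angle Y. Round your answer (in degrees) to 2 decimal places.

∠Y ≈ 16.02°

By the law of cosines, ZY² = YX² + XZ² − 2·YX·XZ·cos X = 3.346e+05, so ZY ≈ 578.45.
Law of cosines again: cos Y = (ZY² + YX² − XZ²)/(2·ZY·YX) ≈ 0.96115, so ∠Y ≈ 16.02°.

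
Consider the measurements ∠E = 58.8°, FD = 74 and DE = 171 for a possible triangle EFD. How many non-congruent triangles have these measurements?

DE·sin E = 171·sin(58.8°) ≈ 146.3.
Since FD = 74 < 146.3 = DE sin E, no triangle exists.

0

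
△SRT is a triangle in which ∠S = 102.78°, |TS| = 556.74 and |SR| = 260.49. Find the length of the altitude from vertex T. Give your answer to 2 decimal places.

h_T ≈ 542.95

By the law of cosines, |RT|² = |TS|² + |SR|² − 2·|TS|·|SR|·cos S = 4.4198e+05, so |RT| ≈ 664.81.
Area = ½·|TS|·|SR|·sin S ≈ 70716.
The altitude from T has length 2·area/|SR| ≈ 542.95.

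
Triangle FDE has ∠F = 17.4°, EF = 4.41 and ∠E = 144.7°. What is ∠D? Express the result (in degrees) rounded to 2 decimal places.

The third angle is ∠D = 180° − ∠E − ∠F = 17.90°.

∠D ≈ 17.90°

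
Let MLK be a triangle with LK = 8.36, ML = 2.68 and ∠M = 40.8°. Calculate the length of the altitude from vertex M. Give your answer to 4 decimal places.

h_M ≈ 2.1373

Law of sines: sin K = ML·sin M/LK ≈ 0.20947.
Since LK ≥ ML, only the acute value applies: ∠K ≈ 12.09°.
Then ∠L = 180° − ∠M − ∠K ≈ 127.11°.
Law of sines gives KM = LK·sin L/sin M ≈ 10.203.
Area = ½·LK·ML·sin L ≈ 8.9338.
The altitude from M has length 2·area/LK ≈ 2.1373.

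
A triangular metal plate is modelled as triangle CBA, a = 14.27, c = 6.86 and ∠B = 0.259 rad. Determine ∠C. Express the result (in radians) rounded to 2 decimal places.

0.23

By the law of cosines, b² = a² + c² − 2·a·c·cos B = 61.438, so b ≈ 7.8383.
Law of cosines again: cos C = (b² + a² − c²)/(2·b·a) ≈ 0.97455, so ∠C ≈ 0.226 rad.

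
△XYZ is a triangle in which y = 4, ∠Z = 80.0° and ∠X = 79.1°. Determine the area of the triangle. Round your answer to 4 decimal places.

The third angle is ∠Y = 180° − ∠Z − ∠X = 20.90°.
Law of sines: x = y·sin X/sin Y ≈ 11.01.
Law of sines: z = y·sin Z/sin Y ≈ 11.042.
Area = ½·y·x·sin Z ≈ 21.686.

area ≈ 21.6863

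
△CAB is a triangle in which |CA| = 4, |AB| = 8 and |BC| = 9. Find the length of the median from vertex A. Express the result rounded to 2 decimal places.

m_A ≈ 4.44

Median from A: ½√(2·|CA|² + 2·|AB|² − |BC|²) ≈ 4.4441.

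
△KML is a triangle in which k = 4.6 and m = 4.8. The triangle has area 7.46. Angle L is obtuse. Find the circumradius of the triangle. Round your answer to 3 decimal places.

R ≈ 6.483

From area = ½·k·m·sin L, we get sin L = 2·area/(k·m) ≈ 0.67572.
Taking the obtuse solution, ∠L ≈ 2.400 rad.
Law of cosines then gives l ≈ 8.7609.
Circumradius = l/(2 sin L) ≈ 6.4826.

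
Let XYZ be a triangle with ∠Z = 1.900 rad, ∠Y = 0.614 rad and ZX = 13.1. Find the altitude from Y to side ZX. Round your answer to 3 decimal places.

12.634

The third angle is ∠X = π − ∠Y − ∠Z = 0.628 rad.
Law of sines: YZ = ZX·sin X/sin Y ≈ 13.351.
Law of sines: XY = ZX·sin Z/sin Y ≈ 21.516.
Area = ½·ZX·YZ·sin Z ≈ 82.755.
The altitude from Y has length 2·area/ZX ≈ 12.634.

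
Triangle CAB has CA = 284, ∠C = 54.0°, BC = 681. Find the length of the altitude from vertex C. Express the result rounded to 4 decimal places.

By the law of cosines, AB² = BC² + CA² − 2·BC·CA·cos C = 3.1706e+05, so AB ≈ 563.08.
Area = ½·BC·CA·sin C ≈ 78234.
The altitude from C has length 2·area/AB ≈ 277.88.

h_C ≈ 277.8782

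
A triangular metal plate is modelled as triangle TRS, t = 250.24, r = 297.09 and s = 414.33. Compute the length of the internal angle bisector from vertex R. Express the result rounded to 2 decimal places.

By the law of cosines, cos R = (s² + t² − r²) / (2·s·t) ≈ 0.70421, so ∠R ≈ 45.23°.
The bisector from R has length 2·s·t·cos(∠R/2)/(s+t) ≈ 288.03.

288.03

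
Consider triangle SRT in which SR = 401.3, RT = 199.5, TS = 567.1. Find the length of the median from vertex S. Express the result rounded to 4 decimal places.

Median from S: ½√(2·TS² + 2·SR² − RT²) ≈ 481.01.

481.0114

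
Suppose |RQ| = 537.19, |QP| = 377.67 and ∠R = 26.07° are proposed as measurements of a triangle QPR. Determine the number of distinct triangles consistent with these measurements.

2

|RQ|·sin R = 537.19·sin(26.07°) ≈ 236.1.
Since |RQ| sin R < |QP| < |RQ| (236.1 < 377.67 < 537.19), two triangles exist.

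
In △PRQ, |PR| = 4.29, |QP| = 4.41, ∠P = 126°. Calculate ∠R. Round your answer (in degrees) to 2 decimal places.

27.40

By the law of cosines, |RQ|² = |QP|² + |PR|² − 2·|QP|·|PR|·cos P = 60.093, so |RQ| ≈ 7.7519.
Law of cosines again: cos R = (|PR|² + |RQ|² − |QP|²)/(2·|PR|·|RQ|) ≈ 0.88779, so ∠R ≈ 27.40°.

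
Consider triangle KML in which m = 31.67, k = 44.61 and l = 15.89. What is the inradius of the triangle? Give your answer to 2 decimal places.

3.73

Semiperimeter s = (44.61 + 31.67 + 15.89)/2 = 46.085.
Heron's formula: area = √(46.085·1.475·14.415·30.195) ≈ 172.01.
Inradius = area/s = 172.01/46.085 ≈ 3.7324.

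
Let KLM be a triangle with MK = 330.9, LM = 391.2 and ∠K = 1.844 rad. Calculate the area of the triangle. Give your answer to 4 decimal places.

21935.0020

Law of sines: sin L = MK·sin K/LM ≈ 0.81449.
Since LM ≥ MK, only the acute value applies: ∠L ≈ 0.952 rad.
Then ∠M = π − ∠K − ∠L ≈ 0.346 rad.
Law of sines gives KL = LM·sin M/sin K ≈ 137.68.
Area = ½·LM·MK·sin M ≈ 21935.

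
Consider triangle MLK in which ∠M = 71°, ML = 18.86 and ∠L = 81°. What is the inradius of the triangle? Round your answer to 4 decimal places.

7.3305

The third angle is ∠K = 180° − ∠M − ∠L = 28.00°.
Law of sines: LK = ML·sin M/sin K ≈ 37.984.
Law of sines: KM = ML·sin L/sin K ≈ 39.678.
Area = ½·ML·LK·sin L ≈ 353.78.
Semiperimeter s = (37.984+39.678+18.86)/2 = 48.261.
Inradius = area/s = 353.78/48.261 ≈ 7.3305.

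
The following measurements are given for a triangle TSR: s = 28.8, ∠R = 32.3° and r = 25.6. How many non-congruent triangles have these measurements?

s·sin R = 28.8·sin(32.3°) ≈ 15.39.
Since s sin R < r < s (15.39 < 25.6 < 28.8), two triangles exist.

2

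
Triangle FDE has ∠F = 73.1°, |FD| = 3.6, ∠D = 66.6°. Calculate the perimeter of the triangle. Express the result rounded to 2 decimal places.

The third angle is ∠E = 180° − ∠F − ∠D = 40.30°.
Law of sines: |DE| = |FD|·sin F/sin E ≈ 5.3256.
Law of sines: |EF| = |FD|·sin D/sin E ≈ 5.1082.
Semiperimeter s = (5.3256+5.1082+3.6)/2 = 7.0169.
Perimeter = 5.3256 + 5.1082 + 3.6 = 14.034.

14.03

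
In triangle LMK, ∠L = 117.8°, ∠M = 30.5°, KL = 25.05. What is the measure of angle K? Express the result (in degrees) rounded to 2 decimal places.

∠K ≈ 31.70°

The third angle is ∠K = 180° − ∠L − ∠M = 31.70°.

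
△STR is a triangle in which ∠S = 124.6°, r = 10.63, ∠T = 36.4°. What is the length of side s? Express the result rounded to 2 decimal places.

26.88

The third angle is ∠R = 180° − ∠S − ∠T = 19.00°.
Law of sines: s = r·sin S/sin R ≈ 26.876.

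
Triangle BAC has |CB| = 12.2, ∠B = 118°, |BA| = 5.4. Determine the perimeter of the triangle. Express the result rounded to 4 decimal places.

33.0873

By the law of cosines, |AC|² = |CB|² + |BA|² − 2·|CB|·|BA|·cos B = 239.86, so |AC| ≈ 15.487.
Semiperimeter s = (15.487+12.2+5.4)/2 = 16.544.
Perimeter = 15.487 + 12.2 + 5.4 = 33.087.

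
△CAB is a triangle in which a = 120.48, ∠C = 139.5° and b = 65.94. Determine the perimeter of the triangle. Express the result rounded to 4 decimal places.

By the law of cosines, c² = a² + b² − 2·a·b·cos C = 30946, so c ≈ 175.91.
Semiperimeter s = (175.91+120.48+65.94)/2 = 181.17.
Perimeter = 175.91 + 120.48 + 65.94 = 362.33.

perimeter ≈ 362.3334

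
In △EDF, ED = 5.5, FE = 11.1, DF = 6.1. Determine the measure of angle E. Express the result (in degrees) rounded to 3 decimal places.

17.808

By the law of cosines, cos E = (FE² + ED² − DF²) / (2·FE·ED) ≈ 0.95209, so ∠E ≈ 17.81°.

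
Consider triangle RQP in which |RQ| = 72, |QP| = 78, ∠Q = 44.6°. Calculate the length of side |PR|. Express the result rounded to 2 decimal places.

By the law of cosines, |PR|² = |RQ|² + |QP|² − 2·|RQ|·|QP|·cos Q = 3270.5, so |PR| ≈ 57.188.

57.19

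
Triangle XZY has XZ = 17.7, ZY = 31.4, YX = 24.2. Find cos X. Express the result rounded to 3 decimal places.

-0.102

By the law of cosines, cos X = (YX² + XZ² − ZY²) / (2·YX·XZ) ≈ -0.10159, so ∠X ≈ 95.83°.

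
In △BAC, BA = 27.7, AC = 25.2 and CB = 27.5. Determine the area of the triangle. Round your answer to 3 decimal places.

309.397

Semiperimeter s = (25.2 + 27.5 + 27.7)/2 = 40.2.
Heron's formula: area = √(40.2·15·12.7·12.5) ≈ 309.4.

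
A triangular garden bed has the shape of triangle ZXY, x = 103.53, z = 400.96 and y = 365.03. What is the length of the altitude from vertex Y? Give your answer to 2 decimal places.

100.94

Semiperimeter s = (400.96 + 103.53 + 365.03)/2 = 434.76.
Heron's formula: area = √(434.76·33.8·331.23·69.73) ≈ 18423.
The altitude from Y has length 2·area/y ≈ 100.94.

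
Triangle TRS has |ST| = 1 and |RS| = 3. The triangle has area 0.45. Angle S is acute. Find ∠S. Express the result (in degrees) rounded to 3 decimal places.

∠S ≈ 17.458°

From area = ½·|RS|·|ST|·sin S, we get sin S = 2·area/(|RS|·|ST|) ≈ 0.30000.
Taking the acute solution, ∠S ≈ 17.46°.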